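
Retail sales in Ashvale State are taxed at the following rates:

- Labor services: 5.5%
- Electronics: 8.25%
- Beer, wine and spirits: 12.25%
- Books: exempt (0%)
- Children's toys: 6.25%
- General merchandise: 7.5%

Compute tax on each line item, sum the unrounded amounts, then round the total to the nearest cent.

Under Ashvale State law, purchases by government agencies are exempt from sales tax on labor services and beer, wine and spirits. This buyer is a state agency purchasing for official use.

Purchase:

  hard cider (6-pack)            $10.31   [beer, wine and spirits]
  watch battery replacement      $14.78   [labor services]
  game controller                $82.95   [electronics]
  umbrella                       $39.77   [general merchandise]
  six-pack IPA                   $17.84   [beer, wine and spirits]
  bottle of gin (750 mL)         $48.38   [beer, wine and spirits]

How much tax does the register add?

$9.83

Hard cider (6-pack) $10.31: beer, wine and spirits, buyer-exempt → 0% → $0.00
Watch battery replacement $14.78: labor services, buyer-exempt → 0% → $0.00
Game controller $82.95: electronics → 8.25% → $6.843375
Umbrella $39.77: general merchandise → 7.5% → $2.98275
Six-pack IPA $17.84: beer, wine and spirits, buyer-exempt → 0% → $0.00
Bottle of gin (750 mL) $48.38: beer, wine and spirits, buyer-exempt → 0% → $0.00
Unrounded tax sum = $9.826125 → $9.83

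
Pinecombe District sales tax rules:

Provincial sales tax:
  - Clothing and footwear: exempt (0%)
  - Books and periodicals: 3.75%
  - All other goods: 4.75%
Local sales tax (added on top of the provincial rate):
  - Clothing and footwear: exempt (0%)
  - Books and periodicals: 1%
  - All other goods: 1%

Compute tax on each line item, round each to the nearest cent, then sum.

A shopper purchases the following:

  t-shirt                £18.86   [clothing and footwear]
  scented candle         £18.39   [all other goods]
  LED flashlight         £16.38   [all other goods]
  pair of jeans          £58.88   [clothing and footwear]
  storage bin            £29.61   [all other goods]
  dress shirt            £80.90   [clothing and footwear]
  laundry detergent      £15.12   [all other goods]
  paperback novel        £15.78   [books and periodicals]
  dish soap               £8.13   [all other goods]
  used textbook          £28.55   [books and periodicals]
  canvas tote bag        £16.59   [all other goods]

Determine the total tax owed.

£8.10

T-shirt £18.86: clothing and footwear → 0% + 0% local = 0% → £0.00
Scented candle £18.39: all other goods → 4.75% + 1% local = 5.75% → £1.06
LED flashlight £16.38: all other goods → 4.75% + 1% local = 5.75% → £0.94
Pair of jeans £58.88: clothing and footwear → 0% + 0% local = 0% → £0.00
Storage bin £29.61: all other goods → 4.75% + 1% local = 5.75% → £1.70
Dress shirt £80.90: clothing and footwear → 0% + 0% local = 0% → £0.00
Laundry detergent £15.12: all other goods → 4.75% + 1% local = 5.75% → £0.87
Paperback novel £15.78: books and periodicals → 3.75% + 1% local = 4.75% → £0.75
Dish soap £8.13: all other goods → 4.75% + 1% local = 5.75% → £0.47
Used textbook £28.55: books and periodicals → 3.75% + 1% local = 4.75% → £1.36
Canvas tote bag £16.59: all other goods → 4.75% + 1% local = 5.75% → £0.95
Total tax = £1.06 + £0.94 + £1.70 + £0.87 + £0.75 + £0.47 + £1.36 + £0.95 = £8.10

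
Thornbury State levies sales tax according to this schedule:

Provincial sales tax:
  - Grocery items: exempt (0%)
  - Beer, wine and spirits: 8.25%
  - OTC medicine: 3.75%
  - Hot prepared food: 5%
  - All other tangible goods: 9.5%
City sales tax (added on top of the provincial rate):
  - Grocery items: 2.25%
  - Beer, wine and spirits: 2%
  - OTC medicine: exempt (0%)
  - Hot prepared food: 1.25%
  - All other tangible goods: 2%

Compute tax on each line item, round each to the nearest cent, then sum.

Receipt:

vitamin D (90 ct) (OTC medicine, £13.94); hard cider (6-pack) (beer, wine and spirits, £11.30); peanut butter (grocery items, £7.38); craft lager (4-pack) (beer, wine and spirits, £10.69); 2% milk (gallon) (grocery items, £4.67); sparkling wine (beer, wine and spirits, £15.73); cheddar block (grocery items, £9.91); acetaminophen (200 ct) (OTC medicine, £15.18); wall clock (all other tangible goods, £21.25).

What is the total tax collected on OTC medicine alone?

£1.09

Vitamin D (90 ct) £13.94: OTC medicine → 3.75% + 0% city = 3.75% → £0.52
Acetaminophen (200 ct) £15.18: OTC medicine → 3.75% + 0% city = 3.75% → £0.57
Tax on OTC medicine = £0.52 + £0.57 = £1.09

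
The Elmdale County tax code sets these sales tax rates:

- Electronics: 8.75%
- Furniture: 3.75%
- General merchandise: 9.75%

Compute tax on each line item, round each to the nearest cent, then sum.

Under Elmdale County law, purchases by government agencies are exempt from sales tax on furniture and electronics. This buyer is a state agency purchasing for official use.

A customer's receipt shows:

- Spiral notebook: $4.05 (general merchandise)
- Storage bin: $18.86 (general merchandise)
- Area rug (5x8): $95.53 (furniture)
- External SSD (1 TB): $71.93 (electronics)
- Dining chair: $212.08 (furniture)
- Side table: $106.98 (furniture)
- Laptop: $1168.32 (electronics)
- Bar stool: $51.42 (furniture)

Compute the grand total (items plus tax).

$1731.40

Spiral notebook $4.05: general merchandise → 9.75% → $0.39
Storage bin $18.86: general merchandise → 9.75% → $1.84
Area rug (5x8) $95.53: furniture, buyer-exempt → 0% → $0.00
External SSD (1 TB) $71.93: electronics, buyer-exempt → 0% → $0.00
Dining chair $212.08: furniture, buyer-exempt → 0% → $0.00
Side table $106.98: furniture, buyer-exempt → 0% → $0.00
Laptop $1168.32: electronics, buyer-exempt → 0% → $0.00
Bar stool $51.42: furniture, buyer-exempt → 0% → $0.00
Subtotal = $1729.17; tax = $2.23; total due = $1731.40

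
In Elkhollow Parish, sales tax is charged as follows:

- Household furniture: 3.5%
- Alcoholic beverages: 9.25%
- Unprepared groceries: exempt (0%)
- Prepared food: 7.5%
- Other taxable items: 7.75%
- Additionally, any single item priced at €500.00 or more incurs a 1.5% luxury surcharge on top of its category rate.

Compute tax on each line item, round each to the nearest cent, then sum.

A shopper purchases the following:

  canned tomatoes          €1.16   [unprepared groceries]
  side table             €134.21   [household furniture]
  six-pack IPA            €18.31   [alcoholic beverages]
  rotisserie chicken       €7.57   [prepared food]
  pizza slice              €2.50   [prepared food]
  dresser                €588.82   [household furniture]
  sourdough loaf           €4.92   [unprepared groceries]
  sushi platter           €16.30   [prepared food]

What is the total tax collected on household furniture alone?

Side table €134.21: household furniture → 3.5% → €4.70
Dresser €588.82: household furniture → 3.5% + 1.5% surcharge = 5% → €29.44
Tax on household furniture = €4.70 + €29.44 = €34.14

€34.14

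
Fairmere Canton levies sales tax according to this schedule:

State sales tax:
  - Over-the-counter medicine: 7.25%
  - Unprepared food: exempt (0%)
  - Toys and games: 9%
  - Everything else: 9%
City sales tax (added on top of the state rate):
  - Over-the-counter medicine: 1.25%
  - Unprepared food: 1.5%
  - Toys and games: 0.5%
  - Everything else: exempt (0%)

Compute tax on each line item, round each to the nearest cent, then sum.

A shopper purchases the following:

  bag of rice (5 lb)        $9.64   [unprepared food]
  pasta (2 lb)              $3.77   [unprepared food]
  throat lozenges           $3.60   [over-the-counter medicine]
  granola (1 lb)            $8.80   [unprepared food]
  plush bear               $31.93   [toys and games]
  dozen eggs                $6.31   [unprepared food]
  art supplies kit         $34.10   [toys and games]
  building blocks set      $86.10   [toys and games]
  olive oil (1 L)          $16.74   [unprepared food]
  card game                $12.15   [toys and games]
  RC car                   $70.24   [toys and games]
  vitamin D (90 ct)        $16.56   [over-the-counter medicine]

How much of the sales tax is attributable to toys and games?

Plush bear $31.93: toys and games → 9% + 0.5% city = 9.5% → $3.03
Art supplies kit $34.10: toys and games → 9% + 0.5% city = 9.5% → $3.24
Building blocks set $86.10: toys and games → 9% + 0.5% city = 9.5% → $8.18
Card game $12.15: toys and games → 9% + 0.5% city = 9.5% → $1.15
RC car $70.24: toys and games → 9% + 0.5% city = 9.5% → $6.67
Tax on toys and games = $3.03 + $3.24 + $8.18 + $1.15 + $6.67 = $22.27

$22.27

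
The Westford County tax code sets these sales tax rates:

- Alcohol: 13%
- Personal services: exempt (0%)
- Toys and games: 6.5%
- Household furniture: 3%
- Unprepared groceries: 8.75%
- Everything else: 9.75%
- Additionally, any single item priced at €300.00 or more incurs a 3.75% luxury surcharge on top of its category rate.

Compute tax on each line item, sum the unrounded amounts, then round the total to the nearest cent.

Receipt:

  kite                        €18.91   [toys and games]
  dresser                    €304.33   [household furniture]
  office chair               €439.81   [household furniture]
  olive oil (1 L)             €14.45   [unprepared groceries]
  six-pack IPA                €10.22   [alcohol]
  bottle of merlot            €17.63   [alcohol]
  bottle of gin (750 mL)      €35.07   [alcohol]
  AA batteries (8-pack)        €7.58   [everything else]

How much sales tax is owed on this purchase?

Kite €18.91: toys and games → 6.5% → €1.22915
Dresser €304.33: household furniture → 3% + 3.75% surcharge = 6.75% → €20.542275
Office chair €439.81: household furniture → 3% + 3.75% surcharge = 6.75% → €29.687175
Olive oil (1 L) €14.45: unprepared groceries → 8.75% → €1.264375
Six-pack IPA €10.22: alcohol → 13% → €1.3286
Bottle of merlot €17.63: alcohol → 13% → €2.2919
Bottle of gin (750 mL) €35.07: alcohol → 13% → €4.5591
AA batteries (8-pack) €7.58: everything else → 9.75% → €0.73905
Unrounded tax sum = €61.641625 → €61.64

€61.64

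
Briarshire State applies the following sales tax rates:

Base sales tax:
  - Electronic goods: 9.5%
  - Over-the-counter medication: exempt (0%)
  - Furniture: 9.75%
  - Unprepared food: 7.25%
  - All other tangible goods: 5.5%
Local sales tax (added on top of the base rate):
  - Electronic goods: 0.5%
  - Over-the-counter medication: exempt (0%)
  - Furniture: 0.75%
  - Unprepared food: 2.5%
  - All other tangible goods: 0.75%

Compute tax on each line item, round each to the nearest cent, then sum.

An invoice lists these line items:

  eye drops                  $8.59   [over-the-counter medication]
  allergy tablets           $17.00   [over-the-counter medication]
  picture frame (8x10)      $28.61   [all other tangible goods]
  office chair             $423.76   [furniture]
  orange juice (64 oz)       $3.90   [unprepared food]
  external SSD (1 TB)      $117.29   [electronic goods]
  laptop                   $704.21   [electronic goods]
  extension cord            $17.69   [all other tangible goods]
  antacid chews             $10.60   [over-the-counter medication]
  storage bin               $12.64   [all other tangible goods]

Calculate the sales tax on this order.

Eye drops $8.59: over-the-counter medication → 0% + 0% local = 0% → $0.00
Allergy tablets $17.00: over-the-counter medication → 0% + 0% local = 0% → $0.00
Picture frame (8x10) $28.61: all other tangible goods → 5.5% + 0.75% local = 6.25% → $1.79
Office chair $423.76: furniture → 9.75% + 0.75% local = 10.5% → $44.49
Orange juice (64 oz) $3.90: unprepared food → 7.25% + 2.5% local = 9.75% → $0.38
External SSD (1 TB) $117.29: electronic goods → 9.5% + 0.5% local = 10% → $11.73
Laptop $704.21: electronic goods → 9.5% + 0.5% local = 10% → $70.42
Extension cord $17.69: all other tangible goods → 5.5% + 0.75% local = 6.25% → $1.11
Antacid chews $10.60: over-the-counter medication → 0% + 0% local = 0% → $0.00
Storage bin $12.64: all other tangible goods → 5.5% + 0.75% local = 6.25% → $0.79
Total tax = $1.79 + $44.49 + $0.38 + $11.73 + $70.42 + $1.11 + $0.79 = $130.71

$130.71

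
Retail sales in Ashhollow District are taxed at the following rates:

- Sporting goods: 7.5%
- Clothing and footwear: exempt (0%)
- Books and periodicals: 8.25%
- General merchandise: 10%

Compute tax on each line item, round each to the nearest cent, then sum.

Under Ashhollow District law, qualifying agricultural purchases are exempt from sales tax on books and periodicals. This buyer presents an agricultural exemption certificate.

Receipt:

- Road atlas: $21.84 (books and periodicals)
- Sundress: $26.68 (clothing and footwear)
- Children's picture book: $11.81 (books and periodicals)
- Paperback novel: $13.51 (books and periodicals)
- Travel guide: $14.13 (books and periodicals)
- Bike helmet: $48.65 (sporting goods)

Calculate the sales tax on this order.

$3.65

Road atlas $21.84: books and periodicals, buyer-exempt → 0% → $0.00
Sundress $26.68: clothing and footwear → 0% → $0.00
Children's picture book $11.81: books and periodicals, buyer-exempt → 0% → $0.00
Paperback novel $13.51: books and periodicals, buyer-exempt → 0% → $0.00
Travel guide $14.13: books and periodicals, buyer-exempt → 0% → $0.00
Bike helmet $48.65: sporting goods → 7.5% → $3.65
Total tax = $3.65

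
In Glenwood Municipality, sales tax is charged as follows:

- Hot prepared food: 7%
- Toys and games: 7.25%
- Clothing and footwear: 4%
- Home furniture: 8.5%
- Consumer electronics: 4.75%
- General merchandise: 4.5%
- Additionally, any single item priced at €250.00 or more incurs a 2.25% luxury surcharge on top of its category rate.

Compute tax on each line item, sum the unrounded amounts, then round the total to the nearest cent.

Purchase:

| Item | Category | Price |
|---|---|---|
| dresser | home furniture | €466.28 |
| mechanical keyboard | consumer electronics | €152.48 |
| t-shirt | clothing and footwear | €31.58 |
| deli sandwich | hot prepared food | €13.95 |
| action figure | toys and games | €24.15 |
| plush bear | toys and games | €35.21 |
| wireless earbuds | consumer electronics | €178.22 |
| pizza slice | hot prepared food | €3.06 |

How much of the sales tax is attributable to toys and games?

Action figure €24.15: toys and games → 7.25% → €1.750875
Plush bear €35.21: toys and games → 7.25% → €2.552725
Tax on toys and games: unrounded sum = €4.3036 → €4.30

€4.30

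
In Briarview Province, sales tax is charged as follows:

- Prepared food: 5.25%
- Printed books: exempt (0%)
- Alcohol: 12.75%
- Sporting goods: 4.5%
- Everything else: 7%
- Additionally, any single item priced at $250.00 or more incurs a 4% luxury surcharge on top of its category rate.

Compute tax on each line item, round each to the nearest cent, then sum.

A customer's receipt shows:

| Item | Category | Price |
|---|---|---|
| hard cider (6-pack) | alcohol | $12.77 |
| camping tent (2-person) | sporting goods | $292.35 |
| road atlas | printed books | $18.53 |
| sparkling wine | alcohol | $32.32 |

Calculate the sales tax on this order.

$30.60

Hard cider (6-pack) $12.77: alcohol → 12.75% → $1.63
Camping tent (2-person) $292.35: sporting goods → 4.5% + 4% surcharge = 8.5% → $24.85
Road atlas $18.53: printed books → 0% → $0.00
Sparkling wine $32.32: alcohol → 12.75% → $4.12
Total tax = $1.63 + $24.85 + $4.12 = $30.60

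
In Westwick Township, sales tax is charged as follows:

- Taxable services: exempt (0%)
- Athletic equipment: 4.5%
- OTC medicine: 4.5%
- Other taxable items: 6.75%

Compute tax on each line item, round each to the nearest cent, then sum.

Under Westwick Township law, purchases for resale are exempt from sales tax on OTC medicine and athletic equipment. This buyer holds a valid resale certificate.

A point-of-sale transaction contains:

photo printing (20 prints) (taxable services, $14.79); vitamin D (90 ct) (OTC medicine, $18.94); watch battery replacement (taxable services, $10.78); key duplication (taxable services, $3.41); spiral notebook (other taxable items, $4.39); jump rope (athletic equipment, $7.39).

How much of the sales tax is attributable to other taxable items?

Spiral notebook $4.39: other taxable items → 6.75% → $0.30
Tax on other taxable items = $0.30

$0.30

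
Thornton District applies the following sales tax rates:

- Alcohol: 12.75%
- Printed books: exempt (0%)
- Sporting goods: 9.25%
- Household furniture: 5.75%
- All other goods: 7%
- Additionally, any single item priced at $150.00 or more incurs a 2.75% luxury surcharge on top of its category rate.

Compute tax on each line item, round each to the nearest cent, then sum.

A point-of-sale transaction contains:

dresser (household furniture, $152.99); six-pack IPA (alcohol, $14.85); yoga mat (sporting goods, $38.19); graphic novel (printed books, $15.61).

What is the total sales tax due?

Dresser $152.99: household furniture → 5.75% + 2.75% surcharge = 8.5% → $13.00
Six-pack IPA $14.85: alcohol → 12.75% → $1.89
Yoga mat $38.19: sporting goods → 9.25% → $3.53
Graphic novel $15.61: printed books → 0% → $0.00
Total tax = $13.00 + $1.89 + $3.53 = $18.42

$18.42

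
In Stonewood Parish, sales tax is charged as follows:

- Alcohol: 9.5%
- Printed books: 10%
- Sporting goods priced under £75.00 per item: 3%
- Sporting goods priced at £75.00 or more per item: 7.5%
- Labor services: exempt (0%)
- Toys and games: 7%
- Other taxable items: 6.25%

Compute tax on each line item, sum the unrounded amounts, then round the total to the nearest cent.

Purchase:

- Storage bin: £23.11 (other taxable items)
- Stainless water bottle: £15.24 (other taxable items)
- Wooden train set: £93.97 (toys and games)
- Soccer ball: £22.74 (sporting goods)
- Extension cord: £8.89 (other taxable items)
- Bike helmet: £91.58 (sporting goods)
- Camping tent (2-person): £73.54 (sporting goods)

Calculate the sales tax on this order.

£19.29

Storage bin £23.11: other taxable items → 6.25% → £1.444375
Stainless water bottle £15.24: other taxable items → 6.25% → £0.9525
Wooden train set £93.97: toys and games → 7% → £6.5779
Soccer ball £22.74: sporting goods, under £75.00 → 3% → £0.6822
Extension cord £8.89: other taxable items → 6.25% → £0.555625
Bike helmet £91.58: sporting goods, £75.00 or more → 7.5% → £6.8685
Camping tent (2-person) £73.54: sporting goods, under £75.00 → 3% → £2.2062
Unrounded tax sum = £19.2873 → £19.29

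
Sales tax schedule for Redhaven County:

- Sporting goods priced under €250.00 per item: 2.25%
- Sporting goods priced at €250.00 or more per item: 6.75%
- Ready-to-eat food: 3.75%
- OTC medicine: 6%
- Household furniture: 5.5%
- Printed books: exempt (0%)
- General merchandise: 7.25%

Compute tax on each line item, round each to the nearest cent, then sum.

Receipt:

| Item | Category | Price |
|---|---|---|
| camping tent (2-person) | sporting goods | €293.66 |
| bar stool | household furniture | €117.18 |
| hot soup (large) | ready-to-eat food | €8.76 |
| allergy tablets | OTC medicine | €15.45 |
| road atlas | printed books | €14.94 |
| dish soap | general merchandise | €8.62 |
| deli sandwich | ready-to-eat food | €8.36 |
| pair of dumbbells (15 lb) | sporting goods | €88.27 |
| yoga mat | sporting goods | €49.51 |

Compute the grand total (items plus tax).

€636.30

Camping tent (2-person) €293.66: sporting goods, €250.00 or more → 6.75% → €19.82
Bar stool €117.18: household furniture → 5.5% → €6.44
Hot soup (large) €8.76: ready-to-eat food → 3.75% → €0.33
Allergy tablets €15.45: OTC medicine → 6% → €0.93
Road atlas €14.94: printed books → 0% → €0.00
Dish soap €8.62: general merchandise → 7.25% → €0.62
Deli sandwich €8.36: ready-to-eat food → 3.75% → €0.31
Pair of dumbbells (15 lb) €88.27: sporting goods, under €250.00 → 2.25% → €1.99
Yoga mat €49.51: sporting goods, under €250.00 → 2.25% → €1.11
Subtotal = €604.75; tax = €31.55; total due = €636.30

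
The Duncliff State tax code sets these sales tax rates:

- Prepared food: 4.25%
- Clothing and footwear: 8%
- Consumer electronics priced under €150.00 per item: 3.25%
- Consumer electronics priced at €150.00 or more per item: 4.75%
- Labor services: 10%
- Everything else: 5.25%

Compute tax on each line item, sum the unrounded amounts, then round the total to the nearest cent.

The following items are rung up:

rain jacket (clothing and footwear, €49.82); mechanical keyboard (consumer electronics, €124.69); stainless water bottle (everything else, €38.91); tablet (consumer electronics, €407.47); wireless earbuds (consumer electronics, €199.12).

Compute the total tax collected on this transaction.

Rain jacket €49.82: clothing and footwear → 8% → €3.9856
Mechanical keyboard €124.69: consumer electronics, under €150.00 → 3.25% → €4.052425
Stainless water bottle €38.91: everything else → 5.25% → €2.042775
Tablet €407.47: consumer electronics, €150.00 or more → 4.75% → €19.354825
Wireless earbuds €199.12: consumer electronics, €150.00 or more → 4.75% → €9.4582
Unrounded tax sum = €38.893825 → €38.89

€38.89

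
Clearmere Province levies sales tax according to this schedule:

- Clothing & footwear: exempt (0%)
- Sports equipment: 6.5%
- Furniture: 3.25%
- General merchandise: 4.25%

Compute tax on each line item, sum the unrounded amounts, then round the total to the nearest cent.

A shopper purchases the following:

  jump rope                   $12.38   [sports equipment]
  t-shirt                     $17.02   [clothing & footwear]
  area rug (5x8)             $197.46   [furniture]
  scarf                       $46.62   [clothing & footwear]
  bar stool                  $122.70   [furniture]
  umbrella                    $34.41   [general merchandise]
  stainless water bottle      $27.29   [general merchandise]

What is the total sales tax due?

$13.83

Jump rope $12.38: sports equipment → 6.5% → $0.8047
T-shirt $17.02: clothing & footwear → 0% → $0.00
Area rug (5x8) $197.46: furniture → 3.25% → $6.41745
Scarf $46.62: clothing & footwear → 0% → $0.00
Bar stool $122.70: furniture → 3.25% → $3.98775
Umbrella $34.41: general merchandise → 4.25% → $1.462425
Stainless water bottle $27.29: general merchandise → 4.25% → $1.159825
Unrounded tax sum = $13.83215 → $13.83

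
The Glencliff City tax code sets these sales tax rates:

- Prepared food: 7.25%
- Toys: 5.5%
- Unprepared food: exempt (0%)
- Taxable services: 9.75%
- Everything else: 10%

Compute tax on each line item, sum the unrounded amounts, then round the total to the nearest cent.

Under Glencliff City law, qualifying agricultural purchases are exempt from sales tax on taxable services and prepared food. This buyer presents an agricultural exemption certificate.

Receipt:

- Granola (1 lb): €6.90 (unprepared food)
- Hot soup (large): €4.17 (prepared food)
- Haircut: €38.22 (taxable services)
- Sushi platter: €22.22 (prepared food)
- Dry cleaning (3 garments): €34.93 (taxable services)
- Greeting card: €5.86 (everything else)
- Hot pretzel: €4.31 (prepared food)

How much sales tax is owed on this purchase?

€0.59

Granola (1 lb) €6.90: unprepared food → 0% → €0.00
Hot soup (large) €4.17: prepared food, buyer-exempt → 0% → €0.00
Haircut €38.22: taxable services, buyer-exempt → 0% → €0.00
Sushi platter €22.22: prepared food, buyer-exempt → 0% → €0.00
Dry cleaning (3 garments) €34.93: taxable services, buyer-exempt → 0% → €0.00
Greeting card €5.86: everything else → 10% → €0.586
Hot pretzel €4.31: prepared food, buyer-exempt → 0% → €0.00
Unrounded tax sum = €0.586 → €0.59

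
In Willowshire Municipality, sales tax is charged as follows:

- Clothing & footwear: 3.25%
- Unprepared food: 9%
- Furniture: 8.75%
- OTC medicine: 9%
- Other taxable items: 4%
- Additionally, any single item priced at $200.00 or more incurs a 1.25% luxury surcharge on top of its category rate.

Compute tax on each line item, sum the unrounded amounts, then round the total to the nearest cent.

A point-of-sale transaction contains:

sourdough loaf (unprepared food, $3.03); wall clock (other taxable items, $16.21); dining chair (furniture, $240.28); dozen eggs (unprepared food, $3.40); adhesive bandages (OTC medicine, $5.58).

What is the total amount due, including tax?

Sourdough loaf $3.03: unprepared food → 9% → $0.2727
Wall clock $16.21: other taxable items → 4% → $0.6484
Dining chair $240.28: furniture → 8.75% + 1.25% surcharge = 10% → $24.028
Dozen eggs $3.40: unprepared food → 9% → $0.306
Adhesive bandages $5.58: OTC medicine → 9% → $0.5022
Subtotal = $268.50; unrounded tax = $25.7573 → $25.76; total due = $294.26

$294.26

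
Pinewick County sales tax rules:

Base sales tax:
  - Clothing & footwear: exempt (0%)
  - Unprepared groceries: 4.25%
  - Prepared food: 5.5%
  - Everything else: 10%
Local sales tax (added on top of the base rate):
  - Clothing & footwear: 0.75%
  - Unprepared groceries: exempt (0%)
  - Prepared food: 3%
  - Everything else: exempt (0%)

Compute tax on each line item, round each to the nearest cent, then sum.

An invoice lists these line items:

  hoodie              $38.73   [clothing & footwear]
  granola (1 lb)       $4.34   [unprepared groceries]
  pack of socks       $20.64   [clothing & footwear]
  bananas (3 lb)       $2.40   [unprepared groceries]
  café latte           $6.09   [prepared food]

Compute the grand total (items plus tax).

Hoodie $38.73: clothing & footwear → 0% + 0.75% local = 0.75% → $0.29
Granola (1 lb) $4.34: unprepared groceries → 4.25% + 0% local = 4.25% → $0.18
Pack of socks $20.64: clothing & footwear → 0% + 0.75% local = 0.75% → $0.15
Bananas (3 lb) $2.40: unprepared groceries → 4.25% + 0% local = 4.25% → $0.10
Café latte $6.09: prepared food → 5.5% + 3% local = 8.5% → $0.52
Subtotal = $72.20; tax = $1.24; total due = $73.44

$73.44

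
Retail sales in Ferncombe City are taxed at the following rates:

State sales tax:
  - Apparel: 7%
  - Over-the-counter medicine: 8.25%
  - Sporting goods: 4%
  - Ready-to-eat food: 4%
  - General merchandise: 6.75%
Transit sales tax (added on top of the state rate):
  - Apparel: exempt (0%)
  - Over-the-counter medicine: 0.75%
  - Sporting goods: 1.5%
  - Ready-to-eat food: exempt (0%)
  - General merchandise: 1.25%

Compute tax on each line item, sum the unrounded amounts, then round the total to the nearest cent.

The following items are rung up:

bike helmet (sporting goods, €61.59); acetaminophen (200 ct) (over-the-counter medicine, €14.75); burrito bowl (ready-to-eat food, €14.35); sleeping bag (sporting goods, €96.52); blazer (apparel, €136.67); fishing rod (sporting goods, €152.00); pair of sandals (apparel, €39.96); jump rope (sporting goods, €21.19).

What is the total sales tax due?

Bike helmet €61.59: sporting goods → 4% + 1.5% transit = 5.5% → €3.38745
Acetaminophen (200 ct) €14.75: over-the-counter medicine → 8.25% + 0.75% transit = 9% → €1.3275
Burrito bowl €14.35: ready-to-eat food → 4% + 0% transit = 4% → €0.574
Sleeping bag €96.52: sporting goods → 4% + 1.5% transit = 5.5% → €5.3086
Blazer €136.67: apparel → 7% + 0% transit = 7% → €9.5669
Fishing rod €152.00: sporting goods → 4% + 1.5% transit = 5.5% → €8.36
Pair of sandals €39.96: apparel → 7% + 0% transit = 7% → €2.7972
Jump rope €21.19: sporting goods → 4% + 1.5% transit = 5.5% → €1.16545
Unrounded tax sum = €32.4871 → €32.49

€32.49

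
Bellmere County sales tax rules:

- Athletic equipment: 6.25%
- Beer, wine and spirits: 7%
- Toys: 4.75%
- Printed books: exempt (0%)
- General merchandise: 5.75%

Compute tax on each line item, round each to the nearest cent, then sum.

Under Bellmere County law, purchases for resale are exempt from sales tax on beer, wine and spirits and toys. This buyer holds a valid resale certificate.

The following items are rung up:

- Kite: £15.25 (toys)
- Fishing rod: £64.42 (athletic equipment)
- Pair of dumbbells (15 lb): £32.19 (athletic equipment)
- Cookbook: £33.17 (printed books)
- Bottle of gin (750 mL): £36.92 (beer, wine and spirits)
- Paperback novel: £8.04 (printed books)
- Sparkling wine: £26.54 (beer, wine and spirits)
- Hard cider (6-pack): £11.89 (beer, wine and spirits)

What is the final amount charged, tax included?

£234.46

Kite £15.25: toys, buyer-exempt → 0% → £0.00
Fishing rod £64.42: athletic equipment → 6.25% → £4.03
Pair of dumbbells (15 lb) £32.19: athletic equipment → 6.25% → £2.01
Cookbook £33.17: printed books → 0% → £0.00
Bottle of gin (750 mL) £36.92: beer, wine and spirits, buyer-exempt → 0% → £0.00
Paperback novel £8.04: printed books → 0% → £0.00
Sparkling wine £26.54: beer, wine and spirits, buyer-exempt → 0% → £0.00
Hard cider (6-pack) £11.89: beer, wine and spirits, buyer-exempt → 0% → £0.00
Subtotal = £228.42; tax = £6.04; total due = £234.46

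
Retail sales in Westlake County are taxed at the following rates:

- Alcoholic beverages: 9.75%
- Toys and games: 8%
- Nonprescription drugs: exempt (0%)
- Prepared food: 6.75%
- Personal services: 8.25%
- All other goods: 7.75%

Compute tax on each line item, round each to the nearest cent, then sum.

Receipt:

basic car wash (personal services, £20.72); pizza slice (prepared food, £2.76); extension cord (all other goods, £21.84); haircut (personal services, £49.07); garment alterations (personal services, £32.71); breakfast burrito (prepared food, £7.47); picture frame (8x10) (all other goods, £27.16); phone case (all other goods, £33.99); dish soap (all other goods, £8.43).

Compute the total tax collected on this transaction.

Basic car wash £20.72: personal services → 8.25% → £1.71
Pizza slice £2.76: prepared food → 6.75% → £0.19
Extension cord £21.84: all other goods → 7.75% → £1.69
Haircut £49.07: personal services → 8.25% → £4.05
Garment alterations £32.71: personal services → 8.25% → £2.70
Breakfast burrito £7.47: prepared food → 6.75% → £0.50
Picture frame (8x10) £27.16: all other goods → 7.75% → £2.10
Phone case £33.99: all other goods → 7.75% → £2.63
Dish soap £8.43: all other goods → 7.75% → £0.65
Total tax = £1.71 + £0.19 + £1.69 + £4.05 + £2.70 + £0.50 + £2.10 + £2.63 + £0.65 = £16.22

£16.22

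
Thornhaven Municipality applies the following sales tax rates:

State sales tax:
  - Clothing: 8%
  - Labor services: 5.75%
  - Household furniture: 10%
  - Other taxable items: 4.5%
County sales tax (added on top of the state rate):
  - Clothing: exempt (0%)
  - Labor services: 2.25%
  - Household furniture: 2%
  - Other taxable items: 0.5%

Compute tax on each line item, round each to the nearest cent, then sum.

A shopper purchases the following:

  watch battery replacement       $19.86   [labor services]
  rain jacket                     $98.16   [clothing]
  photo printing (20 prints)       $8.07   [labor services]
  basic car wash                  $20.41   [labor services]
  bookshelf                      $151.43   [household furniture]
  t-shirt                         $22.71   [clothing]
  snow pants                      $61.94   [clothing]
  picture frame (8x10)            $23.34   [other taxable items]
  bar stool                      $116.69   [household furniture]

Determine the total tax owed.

$51.84

Watch battery replacement $19.86: labor services → 5.75% + 2.25% county = 8% → $1.59
Rain jacket $98.16: clothing → 8% + 0% county = 8% → $7.85
Photo printing (20 prints) $8.07: labor services → 5.75% + 2.25% county = 8% → $0.65
Basic car wash $20.41: labor services → 5.75% + 2.25% county = 8% → $1.63
Bookshelf $151.43: household furniture → 10% + 2% county = 12% → $18.17
T-shirt $22.71: clothing → 8% + 0% county = 8% → $1.82
Snow pants $61.94: clothing → 8% + 0% county = 8% → $4.96
Picture frame (8x10) $23.34: other taxable items → 4.5% + 0.5% county = 5% → $1.17
Bar stool $116.69: household furniture → 10% + 2% county = 12% → $14.00
Total tax = $1.59 + $7.85 + $0.65 + $1.63 + $18.17 + $1.82 + $4.96 + $1.17 + $14.00 = $51.84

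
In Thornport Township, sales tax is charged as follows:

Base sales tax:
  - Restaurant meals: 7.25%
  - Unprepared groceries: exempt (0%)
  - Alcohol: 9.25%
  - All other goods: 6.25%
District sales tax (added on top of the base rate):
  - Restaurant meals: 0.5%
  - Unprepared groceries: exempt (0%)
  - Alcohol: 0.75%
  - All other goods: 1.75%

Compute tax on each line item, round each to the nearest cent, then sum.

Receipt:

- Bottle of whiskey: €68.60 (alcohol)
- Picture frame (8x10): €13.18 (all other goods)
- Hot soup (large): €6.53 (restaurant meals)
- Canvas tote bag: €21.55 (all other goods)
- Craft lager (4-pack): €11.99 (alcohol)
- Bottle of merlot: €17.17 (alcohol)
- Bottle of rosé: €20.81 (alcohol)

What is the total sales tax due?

€15.14

Bottle of whiskey €68.60: alcohol → 9.25% + 0.75% district = 10% → €6.86
Picture frame (8x10) €13.18: all other goods → 6.25% + 1.75% district = 8% → €1.05
Hot soup (large) €6.53: restaurant meals → 7.25% + 0.5% district = 7.75% → €0.51
Canvas tote bag €21.55: all other goods → 6.25% + 1.75% district = 8% → €1.72
Craft lager (4-pack) €11.99: alcohol → 9.25% + 0.75% district = 10% → €1.20
Bottle of merlot €17.17: alcohol → 9.25% + 0.75% district = 10% → €1.72
Bottle of rosé €20.81: alcohol → 9.25% + 0.75% district = 10% → €2.08
Total tax = €6.86 + €1.05 + €0.51 + €1.72 + €1.20 + €1.72 + €2.08 = €15.14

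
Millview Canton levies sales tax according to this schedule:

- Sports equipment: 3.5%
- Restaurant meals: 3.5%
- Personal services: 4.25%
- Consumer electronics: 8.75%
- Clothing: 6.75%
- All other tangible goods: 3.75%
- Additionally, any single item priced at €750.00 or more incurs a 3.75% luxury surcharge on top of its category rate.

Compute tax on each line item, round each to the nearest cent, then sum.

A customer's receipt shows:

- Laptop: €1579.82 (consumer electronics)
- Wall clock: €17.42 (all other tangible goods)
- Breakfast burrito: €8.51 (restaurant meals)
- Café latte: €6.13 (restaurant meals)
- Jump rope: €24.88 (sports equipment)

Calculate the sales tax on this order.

Laptop €1579.82: consumer electronics → 8.75% + 3.75% surcharge = 12.5% → €197.48
Wall clock €17.42: all other tangible goods → 3.75% → €0.65
Breakfast burrito €8.51: restaurant meals → 3.5% → €0.30
Café latte €6.13: restaurant meals → 3.5% → €0.21
Jump rope €24.88: sports equipment → 3.5% → €0.87
Total tax = €197.48 + €0.65 + €0.30 + €0.21 + €0.87 = €199.51

€199.51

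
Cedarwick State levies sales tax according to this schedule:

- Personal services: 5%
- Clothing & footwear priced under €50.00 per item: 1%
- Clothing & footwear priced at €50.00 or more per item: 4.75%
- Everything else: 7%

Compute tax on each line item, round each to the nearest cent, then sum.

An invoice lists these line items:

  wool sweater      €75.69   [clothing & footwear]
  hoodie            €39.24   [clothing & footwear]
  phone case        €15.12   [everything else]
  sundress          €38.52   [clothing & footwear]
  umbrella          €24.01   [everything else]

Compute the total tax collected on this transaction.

Wool sweater €75.69: clothing & footwear, €50.00 or more → 4.75% → €3.60
Hoodie €39.24: clothing & footwear, under €50.00 → 1% → €0.39
Phone case €15.12: everything else → 7% → €1.06
Sundress €38.52: clothing & footwear, under €50.00 → 1% → €0.39
Umbrella €24.01: everything else → 7% → €1.68
Total tax = €3.60 + €0.39 + €1.06 + €0.39 + €1.68 = €7.12

€7.12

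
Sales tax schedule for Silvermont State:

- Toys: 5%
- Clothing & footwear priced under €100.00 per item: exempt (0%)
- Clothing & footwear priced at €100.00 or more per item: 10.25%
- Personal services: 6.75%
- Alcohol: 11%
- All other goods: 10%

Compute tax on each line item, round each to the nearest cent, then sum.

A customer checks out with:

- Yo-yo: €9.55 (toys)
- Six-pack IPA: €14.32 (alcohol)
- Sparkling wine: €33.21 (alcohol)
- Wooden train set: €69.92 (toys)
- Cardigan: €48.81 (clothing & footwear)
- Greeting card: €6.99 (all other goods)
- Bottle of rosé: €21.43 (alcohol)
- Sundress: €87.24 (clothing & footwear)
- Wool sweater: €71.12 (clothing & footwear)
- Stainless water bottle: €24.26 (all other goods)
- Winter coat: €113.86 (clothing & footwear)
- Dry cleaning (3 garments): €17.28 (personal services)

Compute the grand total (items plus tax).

Yo-yo €9.55: toys → 5% → €0.48
Six-pack IPA €14.32: alcohol → 11% → €1.58
Sparkling wine €33.21: alcohol → 11% → €3.65
Wooden train set €69.92: toys → 5% → €3.50
Cardigan €48.81: clothing & footwear, under €100.00 → 0% → €0.00
Greeting card €6.99: all other goods → 10% → €0.70
Bottle of rosé €21.43: alcohol → 11% → €2.36
Sundress €87.24: clothing & footwear, under €100.00 → 0% → €0.00
Wool sweater €71.12: clothing & footwear, under €100.00 → 0% → €0.00
Stainless water bottle €24.26: all other goods → 10% → €2.43
Winter coat €113.86: clothing & footwear, €100.00 or more → 10.25% → €11.67
Dry cleaning (3 garments) €17.28: personal services → 6.75% → €1.17
Subtotal = €517.99; tax = €27.54; total due = €545.53

€545.53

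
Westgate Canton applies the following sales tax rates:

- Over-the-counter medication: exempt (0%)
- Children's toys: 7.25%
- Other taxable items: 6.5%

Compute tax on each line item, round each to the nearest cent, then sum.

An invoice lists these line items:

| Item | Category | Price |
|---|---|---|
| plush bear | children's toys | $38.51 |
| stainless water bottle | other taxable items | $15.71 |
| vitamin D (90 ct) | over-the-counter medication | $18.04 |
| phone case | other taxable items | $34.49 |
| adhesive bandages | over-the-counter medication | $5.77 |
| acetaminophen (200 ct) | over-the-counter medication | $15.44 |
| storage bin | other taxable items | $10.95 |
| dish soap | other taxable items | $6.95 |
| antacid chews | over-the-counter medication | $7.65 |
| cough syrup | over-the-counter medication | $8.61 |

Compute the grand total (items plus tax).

Plush bear $38.51: children's toys → 7.25% → $2.79
Stainless water bottle $15.71: other taxable items → 6.5% → $1.02
Vitamin D (90 ct) $18.04: over-the-counter medication → 0% → $0.00
Phone case $34.49: other taxable items → 6.5% → $2.24
Adhesive bandages $5.77: over-the-counter medication → 0% → $0.00
Acetaminophen (200 ct) $15.44: over-the-counter medication → 0% → $0.00
Storage bin $10.95: other taxable items → 6.5% → $0.71
Dish soap $6.95: other taxable items → 6.5% → $0.45
Antacid chews $7.65: over-the-counter medication → 0% → $0.00
Cough syrup $8.61: over-the-counter medication → 0% → $0.00
Subtotal = $162.12; tax = $7.21; total due = $169.33

$169.33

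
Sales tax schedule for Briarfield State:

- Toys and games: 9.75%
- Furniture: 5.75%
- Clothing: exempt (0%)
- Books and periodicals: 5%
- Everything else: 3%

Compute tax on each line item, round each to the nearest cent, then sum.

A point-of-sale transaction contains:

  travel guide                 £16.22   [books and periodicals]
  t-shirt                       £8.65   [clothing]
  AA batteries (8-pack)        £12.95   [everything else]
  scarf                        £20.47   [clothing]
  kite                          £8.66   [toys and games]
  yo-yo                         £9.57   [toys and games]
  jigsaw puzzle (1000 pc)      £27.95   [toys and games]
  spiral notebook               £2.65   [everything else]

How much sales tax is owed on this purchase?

£5.78

Travel guide £16.22: books and periodicals → 5% → £0.81
T-shirt £8.65: clothing → 0% → £0.00
AA batteries (8-pack) £12.95: everything else → 3% → £0.39
Scarf £20.47: clothing → 0% → £0.00
Kite £8.66: toys and games → 9.75% → £0.84
Yo-yo £9.57: toys and games → 9.75% → £0.93
Jigsaw puzzle (1000 pc) £27.95: toys and games → 9.75% → £2.73
Spiral notebook £2.65: everything else → 3% → £0.08
Total tax = £0.81 + £0.39 + £0.84 + £0.93 + £2.73 + £0.08 = £5.78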